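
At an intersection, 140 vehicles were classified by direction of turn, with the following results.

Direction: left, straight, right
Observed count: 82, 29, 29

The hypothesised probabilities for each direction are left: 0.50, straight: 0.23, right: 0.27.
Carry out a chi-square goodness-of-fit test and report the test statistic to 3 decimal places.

Expected counts E_i = n·p_i: 140×0.50 = 70, 140×0.23 = 32.2, 140×0.27 = 37.8.
cat           O        E   (O−E)²/E
left         82       70     2.0571
straight     29     32.2     0.3180
right        29     37.8     2.0487
Sum = 4.424

4.424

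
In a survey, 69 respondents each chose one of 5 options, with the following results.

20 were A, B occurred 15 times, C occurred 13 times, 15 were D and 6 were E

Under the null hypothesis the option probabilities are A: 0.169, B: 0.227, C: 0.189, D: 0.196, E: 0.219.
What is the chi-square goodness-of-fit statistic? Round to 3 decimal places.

11.646

Expected counts E_i = n·p_i: 69×0.169 = 11.661, 69×0.227 = 15.663, 69×0.189 = 13.041, 69×0.196 = 13.524, 69×0.219 = 15.111.
cat         O        E   (O−E)²/E
A          20   11.661     5.9634
B          15   15.663     0.0281
C          13   13.041     0.0001
D          15   13.524     0.1611
E           6   15.111     5.4934
Sum = 11.646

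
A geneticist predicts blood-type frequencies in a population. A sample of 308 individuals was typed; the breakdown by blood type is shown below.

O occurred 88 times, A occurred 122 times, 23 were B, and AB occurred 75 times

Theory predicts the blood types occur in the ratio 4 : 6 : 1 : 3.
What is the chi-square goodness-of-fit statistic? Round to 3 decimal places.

Ratio total = 14. Expected counts: 308×4/14 = 88, 308×6/14 = 132, 308×1/14 = 22, 308×3/14 = 66.
χ² = (88−88)²/88 + (122−132)²/132 + (23−22)²/22 + (75−66)²/66
   = 0.0000 + 0.7576 + 0.0455 + 1.2273
Sum = 2.030

2.030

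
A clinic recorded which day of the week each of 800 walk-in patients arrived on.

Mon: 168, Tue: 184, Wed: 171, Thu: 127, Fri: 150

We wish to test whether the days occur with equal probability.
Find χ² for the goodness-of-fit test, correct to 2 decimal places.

Under H₀ each category has probability 1/5, so each expected count is 800/5 = 160.
χ² = (168−160)²/160 + (184−160)²/160 + (171−160)²/160 + (127−160)²/160 + (150−160)²/160
   = 0.400 + 3.600 + 0.756 + 6.806 + 0.625
Sum = 12.19

12.19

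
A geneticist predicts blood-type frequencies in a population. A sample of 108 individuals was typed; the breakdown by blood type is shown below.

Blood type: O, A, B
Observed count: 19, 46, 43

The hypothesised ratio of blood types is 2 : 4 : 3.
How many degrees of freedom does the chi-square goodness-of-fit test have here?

2

There are k = 3 categories and no parameters were estimated from the data, so df = 3 − 1 = 2.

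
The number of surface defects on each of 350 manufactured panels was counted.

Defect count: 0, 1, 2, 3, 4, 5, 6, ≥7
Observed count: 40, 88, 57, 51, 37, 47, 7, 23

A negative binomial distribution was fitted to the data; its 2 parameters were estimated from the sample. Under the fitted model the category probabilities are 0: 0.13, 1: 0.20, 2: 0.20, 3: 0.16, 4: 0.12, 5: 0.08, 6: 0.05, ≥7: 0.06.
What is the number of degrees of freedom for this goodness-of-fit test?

There are k = 8 categories and 2 parameters estimated from the data, so df = 8 − 1 − 2 = 5.

5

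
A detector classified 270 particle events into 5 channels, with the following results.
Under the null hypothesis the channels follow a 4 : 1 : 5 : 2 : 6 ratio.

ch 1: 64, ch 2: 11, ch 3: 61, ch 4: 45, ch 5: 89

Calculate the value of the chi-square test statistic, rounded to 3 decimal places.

Ratio total = 18. Expected counts: 270×4/18 = 60, 270×1/18 = 15, 270×5/18 = 75, 270×2/18 = 30, 270×6/18 = 90.
ch 1: (64 − 60)²/60 = 16/60 = 0.2667
ch 2: (11 − 15)²/15 = 16/15 = 1.0667
ch 3: (61 − 75)²/75 = 196/75 = 2.6133
ch 4: (45 − 30)²/30 = 225/30 = 7.5000
ch 5: (89 − 90)²/90 = 1/90 = 0.0111
Sum = 11.458

11.458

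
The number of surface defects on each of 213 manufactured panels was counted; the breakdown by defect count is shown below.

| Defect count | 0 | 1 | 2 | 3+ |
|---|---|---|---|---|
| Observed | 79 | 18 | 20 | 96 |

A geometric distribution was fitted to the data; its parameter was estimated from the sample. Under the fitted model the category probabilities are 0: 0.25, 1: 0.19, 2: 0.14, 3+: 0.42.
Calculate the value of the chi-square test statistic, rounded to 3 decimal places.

28.640

Expected counts E_i = n·p_i: 213×0.25 = 53.25, 213×0.19 = 40.47, 213×0.14 = 29.82, 213×0.42 = 89.46.
χ² = (79−53.25)²/53.25 + (18−40.47)²/40.47 + (20−29.82)²/29.82 + (96−89.46)²/89.46
   = 12.4519 + 12.4759 + 3.2338 + 0.4781
Sum = 28.640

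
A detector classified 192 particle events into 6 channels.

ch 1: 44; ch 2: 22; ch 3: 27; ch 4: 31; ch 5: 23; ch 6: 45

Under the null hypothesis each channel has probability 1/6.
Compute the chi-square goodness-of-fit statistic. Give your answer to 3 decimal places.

Under H₀ each category has probability 1/6, so each expected count is 192/6 = 32.
cat         O        E   (O−E)²/E
ch 1       44       32     4.5000
ch 2       22       32     3.1250
ch 3       27       32     0.7813
ch 4       31       32     0.0313
ch 5       23       32     2.5313
ch 6       45       32     5.2813
Sum = 16.250

16.250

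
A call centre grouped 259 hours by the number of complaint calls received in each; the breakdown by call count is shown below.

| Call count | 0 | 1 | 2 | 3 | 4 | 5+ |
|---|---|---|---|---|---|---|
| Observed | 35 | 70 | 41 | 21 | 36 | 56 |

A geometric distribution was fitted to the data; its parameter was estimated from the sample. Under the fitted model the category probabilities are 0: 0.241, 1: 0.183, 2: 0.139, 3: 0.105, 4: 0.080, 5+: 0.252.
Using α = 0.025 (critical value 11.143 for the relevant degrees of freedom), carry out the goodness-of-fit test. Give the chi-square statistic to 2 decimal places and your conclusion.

37.51; reject

Expected counts E_i = n·p_i: 259×0.241 = 62.419, 259×0.183 = 47.397, 259×0.139 = 36.001, 259×0.105 = 27.195, 259×0.080 = 20.72, 259×0.252 = 65.268.
0: (35 − 62.419)²/62.419 = 751.801561/62.419 = 12.044
1: (70 − 47.397)²/47.397 = 510.895609/47.397 = 10.779
2: (41 − 36.001)²/36.001 = 24.990001/36.001 = 0.694
3: (21 − 27.195)²/27.195 = 38.378025/27.195 = 1.411
4: (36 − 20.72)²/20.72 = 233.4784/20.72 = 11.268
5+: (56 − 65.268)²/65.268 = 85.895824/65.268 = 1.316
Sum = 37.51
df = 4. Since 37.51 > 11.143, we reject H₀.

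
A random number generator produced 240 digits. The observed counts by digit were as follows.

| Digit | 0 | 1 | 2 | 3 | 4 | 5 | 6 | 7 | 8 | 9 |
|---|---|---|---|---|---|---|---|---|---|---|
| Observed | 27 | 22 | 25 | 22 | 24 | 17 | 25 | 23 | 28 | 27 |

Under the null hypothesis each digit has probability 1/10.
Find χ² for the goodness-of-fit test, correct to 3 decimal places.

3.917

Under H₀ each category has probability 1/10, so each expected count is 240/10 = 24.
cat         O        E   (O−E)²/E
0          27       24     0.3750
1          22       24     0.1667
2          25       24     0.0417
3          22       24     0.1667
4          24       24     0.0000
5          17       24     2.0417
6          25       24     0.0417
7          23       24     0.0417
8          28       24     0.6667
9          27       24     0.3750
Sum = 3.917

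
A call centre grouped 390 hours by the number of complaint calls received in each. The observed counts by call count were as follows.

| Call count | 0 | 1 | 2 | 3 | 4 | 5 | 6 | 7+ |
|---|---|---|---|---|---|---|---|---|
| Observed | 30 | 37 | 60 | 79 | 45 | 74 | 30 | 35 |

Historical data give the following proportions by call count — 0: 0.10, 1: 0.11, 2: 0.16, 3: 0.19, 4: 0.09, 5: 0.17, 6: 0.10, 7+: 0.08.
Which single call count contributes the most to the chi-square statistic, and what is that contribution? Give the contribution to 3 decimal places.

4, 2.792

Expected counts E_i = n·p_i: 390×0.10 = 39, 390×0.11 = 42.9, 390×0.16 = 62.4, 390×0.19 = 74.1, 390×0.09 = 35.1, 390×0.17 = 66.3, 390×0.10 = 39, 390×0.08 = 31.2.
χ² = (30−39)²/39 + (37−42.9)²/42.9 + (60−62.4)²/62.4 + (79−74.1)²/74.1 + (45−35.1)²/35.1 + (74−66.3)²/66.3 + (30−39)²/39 + (35−31.2)²/31.2
   = 2.0769 + 0.8114 + 0.0923 + 0.3240 + 2.7923 + 0.8943 + 2.0769 + 0.4628
The largest term is for 4: 2.792.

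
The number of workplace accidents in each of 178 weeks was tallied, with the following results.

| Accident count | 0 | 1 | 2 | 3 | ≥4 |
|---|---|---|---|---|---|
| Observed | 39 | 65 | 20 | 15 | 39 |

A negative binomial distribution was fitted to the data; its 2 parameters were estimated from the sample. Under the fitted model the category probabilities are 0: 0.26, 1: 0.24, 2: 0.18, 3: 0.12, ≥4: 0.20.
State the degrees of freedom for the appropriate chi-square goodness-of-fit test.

2

There are k = 5 categories and 2 parameters estimated from the data, so df = 5 − 1 − 2 = 2.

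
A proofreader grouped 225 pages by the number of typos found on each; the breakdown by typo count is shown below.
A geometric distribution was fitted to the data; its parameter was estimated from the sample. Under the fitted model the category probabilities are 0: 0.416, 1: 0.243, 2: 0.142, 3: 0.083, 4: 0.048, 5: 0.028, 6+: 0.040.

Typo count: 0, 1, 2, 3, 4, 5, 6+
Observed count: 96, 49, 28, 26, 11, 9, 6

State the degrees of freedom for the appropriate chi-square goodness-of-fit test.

There are k = 7 categories and 1 parameter estimated from the data, so df = 7 − 1 − 1 = 5.

5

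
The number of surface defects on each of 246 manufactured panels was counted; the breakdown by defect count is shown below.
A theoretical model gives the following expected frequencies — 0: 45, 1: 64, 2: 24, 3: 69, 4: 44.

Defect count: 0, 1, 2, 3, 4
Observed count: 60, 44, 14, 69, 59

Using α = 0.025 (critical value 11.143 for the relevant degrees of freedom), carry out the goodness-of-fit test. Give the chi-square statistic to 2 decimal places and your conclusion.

20.53; reject

cat         O        E   (O−E)²/E
0          60       45      5.000
1          44       64      6.250
2          14       24      4.167
3          69       69      0.000
4          59       44      5.114
Sum = 20.53
df = 4. Since 20.53 > 11.143, we reject H₀.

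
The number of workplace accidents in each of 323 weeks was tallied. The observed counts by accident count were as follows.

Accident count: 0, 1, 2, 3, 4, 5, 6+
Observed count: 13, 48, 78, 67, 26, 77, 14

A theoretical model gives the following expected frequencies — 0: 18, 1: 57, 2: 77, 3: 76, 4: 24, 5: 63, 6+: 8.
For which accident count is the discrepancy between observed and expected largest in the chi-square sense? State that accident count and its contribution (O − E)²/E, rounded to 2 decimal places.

0: (13 − 18)²/18 = 25/18 = 1.389
1: (48 − 57)²/57 = 81/57 = 1.421
2: (78 − 77)²/77 = 1/77 = 0.013
3: (67 − 76)²/76 = 81/76 = 1.066
4: (26 − 24)²/24 = 4/24 = 0.167
5: (77 − 63)²/63 = 196/63 = 3.111
6+: (14 − 8)²/8 = 36/8 = 4.500
The largest term is for 6+: 4.50.

6+, 4.50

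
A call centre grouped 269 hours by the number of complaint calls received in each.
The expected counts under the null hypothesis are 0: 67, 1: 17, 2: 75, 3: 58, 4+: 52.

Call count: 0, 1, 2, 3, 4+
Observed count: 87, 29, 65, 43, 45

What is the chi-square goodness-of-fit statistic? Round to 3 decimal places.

χ² = (87−67)²/67 + (29−17)²/17 + (65−75)²/75 + (43−58)²/58 + (45−52)²/52
   = 5.9701 + 8.4706 + 1.3333 + 3.8793 + 0.9423
Sum = 20.596

20.596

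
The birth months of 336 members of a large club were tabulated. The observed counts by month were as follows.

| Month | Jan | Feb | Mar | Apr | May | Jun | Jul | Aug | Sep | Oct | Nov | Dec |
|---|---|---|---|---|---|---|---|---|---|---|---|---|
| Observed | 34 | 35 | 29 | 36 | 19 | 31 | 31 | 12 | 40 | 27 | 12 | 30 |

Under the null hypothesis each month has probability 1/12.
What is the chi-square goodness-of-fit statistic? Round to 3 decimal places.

32.500

Under H₀ each category has probability 1/12, so each expected count is 336/12 = 28.
χ² = (34−28)²/28 + (35−28)²/28 + (29−28)²/28 + (36−28)²/28 + (19−28)²/28 + (31−28)²/28 + (31−28)²/28 + (12−28)²/28 + (40−28)²/28 + (27−28)²/28 + (12−28)²/28 + (30−28)²/28
   = 1.2857 + 1.7500 + 0.0357 + 2.2857 + 2.8929 + 0.3214 + 0.3214 + 9.1429 + 5.1429 + 0.0357 + 9.1429 + 0.1429
Sum = 32.500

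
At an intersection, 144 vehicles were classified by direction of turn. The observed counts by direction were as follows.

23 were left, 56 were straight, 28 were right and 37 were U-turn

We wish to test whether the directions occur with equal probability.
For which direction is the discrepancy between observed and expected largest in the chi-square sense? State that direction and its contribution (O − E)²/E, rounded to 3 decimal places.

straight, 11.111

Expected count for each of the 4 categories: 144/4 = 36.
χ² = (23−36)²/36 + (56−36)²/36 + (28−36)²/36 + (37−36)²/36
   = 4.6944 + 11.1111 + 1.7778 + 0.0278
The largest term is for straight: 11.111.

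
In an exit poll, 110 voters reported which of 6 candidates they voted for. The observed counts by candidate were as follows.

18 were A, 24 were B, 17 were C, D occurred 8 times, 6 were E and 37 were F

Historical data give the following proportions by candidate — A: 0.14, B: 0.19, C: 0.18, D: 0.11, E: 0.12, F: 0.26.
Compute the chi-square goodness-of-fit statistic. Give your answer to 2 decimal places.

Expected counts E_i = n·p_i: 110×0.14 = 15.4, 110×0.19 = 20.9, 110×0.18 = 19.8, 110×0.11 = 12.1, 110×0.12 = 13.2, 110×0.26 = 28.6.
A: (18 − 15.4)²/15.4 = 6.76/15.4 = 0.439
B: (24 − 20.9)²/20.9 = 9.61/20.9 = 0.460
C: (17 − 19.8)²/19.8 = 7.84/19.8 = 0.396
D: (8 − 12.1)²/12.1 = 16.81/12.1 = 1.389
E: (6 − 13.2)²/13.2 = 51.84/13.2 = 3.927
F: (37 − 28.6)²/28.6 = 70.56/28.6 = 2.467
Sum = 9.08

9.08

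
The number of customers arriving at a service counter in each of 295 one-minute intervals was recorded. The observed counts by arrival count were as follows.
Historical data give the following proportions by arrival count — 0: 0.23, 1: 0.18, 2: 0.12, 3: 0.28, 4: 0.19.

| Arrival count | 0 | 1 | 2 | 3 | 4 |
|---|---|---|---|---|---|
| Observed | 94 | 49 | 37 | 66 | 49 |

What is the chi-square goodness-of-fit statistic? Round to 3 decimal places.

14.690

Expected counts E_i = n·p_i: 295×0.23 = 67.85, 295×0.18 = 53.1, 295×0.12 = 35.4, 295×0.28 = 82.6, 295×0.19 = 56.05.
cat         O        E   (O−E)²/E
0          94    67.85    10.0784
1          49     53.1     0.3166
2          37     35.4     0.0723
3          66     82.6     3.3361
4          49    56.05     0.8868
Sum = 14.690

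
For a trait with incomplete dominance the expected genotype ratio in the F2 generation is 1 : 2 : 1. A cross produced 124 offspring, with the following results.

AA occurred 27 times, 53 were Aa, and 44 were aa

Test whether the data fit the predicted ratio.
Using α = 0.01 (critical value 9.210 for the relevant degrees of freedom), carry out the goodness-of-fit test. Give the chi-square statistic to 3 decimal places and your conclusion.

7.274; do not reject

Ratio total = 4. Expected counts: 124×1/4 = 31, 124×2/4 = 62, 124×1/4 = 31.
cat         O        E   (O−E)²/E
AA         27       31     0.5161
Aa         53       62     1.3065
aa         44       31     5.4516
Sum = 7.274
df = 2. Since 7.274 < 9.210, we do not reject H₀.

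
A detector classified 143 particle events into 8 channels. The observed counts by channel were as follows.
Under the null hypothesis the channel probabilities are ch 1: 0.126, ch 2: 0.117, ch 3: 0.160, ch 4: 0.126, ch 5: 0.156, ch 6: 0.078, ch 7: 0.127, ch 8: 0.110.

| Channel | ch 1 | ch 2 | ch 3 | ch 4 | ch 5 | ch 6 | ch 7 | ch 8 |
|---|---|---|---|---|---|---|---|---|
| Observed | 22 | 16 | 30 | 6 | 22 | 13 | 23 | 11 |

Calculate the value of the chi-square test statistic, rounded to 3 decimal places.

14.165

Expected counts E_i = n·p_i: 143×0.126 = 18.018, 143×0.117 = 16.731, 143×0.160 = 22.88, 143×0.126 = 18.018, 143×0.156 = 22.308, 143×0.078 = 11.154, 143×0.127 = 18.161, 143×0.110 = 15.73.
ch 1: (22 − 18.018)²/18.018 = 15.856324/18.018 = 0.8800
ch 2: (16 − 16.731)²/16.731 = 0.534361/16.731 = 0.0319
ch 3: (30 − 22.88)²/22.88 = 50.6944/22.88 = 2.2157
ch 4: (6 − 18.018)²/18.018 = 144.432324/18.018 = 8.0160
ch 5: (22 − 22.308)²/22.308 = 0.094864/22.308 = 0.0043
ch 6: (13 − 11.154)²/11.154 = 3.407716/11.154 = 0.3055
ch 7: (23 − 18.161)²/18.161 = 23.415921/18.161 = 1.2894
ch 8: (11 − 15.73)²/15.73 = 22.3729/15.73 = 1.4223
Sum = 14.165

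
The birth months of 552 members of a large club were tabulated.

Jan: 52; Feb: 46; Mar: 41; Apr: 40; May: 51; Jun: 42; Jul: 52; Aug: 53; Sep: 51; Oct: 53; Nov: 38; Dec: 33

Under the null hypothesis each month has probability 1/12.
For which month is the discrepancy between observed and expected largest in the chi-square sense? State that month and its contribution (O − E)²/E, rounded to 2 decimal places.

Expected count for each of the 12 categories: 552/12 = 46.
cat         O        E   (O−E)²/E
Jan        52       46      0.783
Feb        46       46      0.000
Mar        41       46      0.543
Apr        40       46      0.783
May        51       46      0.543
Jun        42       46      0.348
Jul        52       46      0.783
Aug        53       46      1.065
Sep        51       46      0.543
Oct        53       46      1.065
Nov        38       46      1.391
Dec        33       46      3.674
The largest term is for Dec: 3.67.

Dec, 3.67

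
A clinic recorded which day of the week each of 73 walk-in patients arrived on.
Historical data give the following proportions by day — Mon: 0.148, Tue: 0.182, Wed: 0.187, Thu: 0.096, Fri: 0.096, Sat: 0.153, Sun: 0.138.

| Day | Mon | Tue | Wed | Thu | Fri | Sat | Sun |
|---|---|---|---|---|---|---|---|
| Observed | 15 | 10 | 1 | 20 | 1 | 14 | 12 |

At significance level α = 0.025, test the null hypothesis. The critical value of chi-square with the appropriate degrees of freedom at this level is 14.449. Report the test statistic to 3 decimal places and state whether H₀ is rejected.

44.489; reject

Expected counts E_i = n·p_i: 73×0.148 = 10.804, 73×0.182 = 13.286, 73×0.187 = 13.651, 73×0.096 = 7.008, 73×0.096 = 7.008, 73×0.153 = 11.169, 73×0.138 = 10.074.
Mon: (15 − 10.804)²/10.804 = 17.606416/10.804 = 1.6296
Tue: (10 − 13.286)²/13.286 = 10.797796/13.286 = 0.8127
Wed: (1 − 13.651)²/13.651 = 160.047801/13.651 = 11.7243
Thu: (20 − 7.008)²/7.008 = 168.792064/7.008 = 24.0856
Fri: (1 − 7.008)²/7.008 = 36.096064/7.008 = 5.1507
Sat: (14 − 11.169)²/11.169 = 8.014561/11.169 = 0.7176
Sun: (12 − 10.074)²/10.074 = 3.709476/10.074 = 0.3682
Sum = 44.489
df = 6. Since 44.489 > 14.449, we reject H₀.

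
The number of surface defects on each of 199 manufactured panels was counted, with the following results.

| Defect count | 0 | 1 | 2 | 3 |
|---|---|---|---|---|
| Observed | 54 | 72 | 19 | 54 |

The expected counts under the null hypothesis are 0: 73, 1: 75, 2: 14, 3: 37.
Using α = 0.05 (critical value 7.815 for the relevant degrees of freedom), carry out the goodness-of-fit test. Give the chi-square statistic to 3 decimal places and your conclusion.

χ² = (54−73)²/73 + (72−75)²/75 + (19−14)²/14 + (54−37)²/37
   = 4.9452 + 0.1200 + 1.7857 + 7.8108
Sum = 14.662
df = 3. Since 14.662 > 7.815, we reject H₀.

14.662; reject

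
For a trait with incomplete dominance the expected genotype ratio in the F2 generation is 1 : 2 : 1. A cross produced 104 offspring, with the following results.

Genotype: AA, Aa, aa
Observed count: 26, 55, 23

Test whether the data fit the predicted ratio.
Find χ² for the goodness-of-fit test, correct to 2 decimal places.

0.52

Ratio total = 4. Expected counts: 104×1/4 = 26, 104×2/4 = 52, 104×1/4 = 26.
cat         O        E   (O−E)²/E
AA         26       26      0.000
Aa         55       52      0.173
aa         23       26      0.346
Sum = 0.52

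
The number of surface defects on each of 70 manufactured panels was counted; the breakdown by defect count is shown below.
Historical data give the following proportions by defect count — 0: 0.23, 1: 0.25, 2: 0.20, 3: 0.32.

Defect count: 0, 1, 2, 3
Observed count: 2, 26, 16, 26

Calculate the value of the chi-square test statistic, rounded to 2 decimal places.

Expected counts E_i = n·p_i: 70×0.23 = 16.1, 70×0.25 = 17.5, 70×0.20 = 14, 70×0.32 = 22.4.
0: (2 − 16.1)²/16.1 = 198.81/16.1 = 12.348
1: (26 − 17.5)²/17.5 = 72.25/17.5 = 4.129
2: (16 − 14)²/14 = 4/14 = 0.286
3: (26 − 22.4)²/22.4 = 12.96/22.4 = 0.579
Sum = 17.34

17.34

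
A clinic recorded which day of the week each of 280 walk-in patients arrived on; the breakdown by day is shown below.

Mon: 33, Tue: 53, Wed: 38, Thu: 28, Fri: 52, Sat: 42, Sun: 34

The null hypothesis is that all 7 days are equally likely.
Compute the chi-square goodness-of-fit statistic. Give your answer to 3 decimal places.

13.750

Under H₀ each category has probability 1/7, so each expected count is 280/7 = 40.
cat         O        E   (O−E)²/E
Mon        33       40     1.2250
Tue        53       40     4.2250
Wed        38       40     0.1000
Thu        28       40     3.6000
Fri        52       40     3.6000
Sat        42       40     0.1000
Sun        34       40     0.9000
Sum = 13.750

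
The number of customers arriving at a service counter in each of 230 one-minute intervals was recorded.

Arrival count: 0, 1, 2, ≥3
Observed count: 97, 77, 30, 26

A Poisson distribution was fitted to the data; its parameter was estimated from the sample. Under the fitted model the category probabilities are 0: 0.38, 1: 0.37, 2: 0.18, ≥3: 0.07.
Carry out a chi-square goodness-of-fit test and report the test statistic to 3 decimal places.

Expected counts E_i = n·p_i: 230×0.38 = 87.4, 230×0.37 = 85.1, 230×0.18 = 41.4, 230×0.07 = 16.1.
0: (97 − 87.4)²/87.4 = 92.16/87.4 = 1.0545
1: (77 − 85.1)²/85.1 = 65.61/85.1 = 0.7710
2: (30 − 41.4)²/41.4 = 129.96/41.4 = 3.1391
≥3: (26 − 16.1)²/16.1 = 98.01/16.1 = 6.0876
Sum = 11.052

11.052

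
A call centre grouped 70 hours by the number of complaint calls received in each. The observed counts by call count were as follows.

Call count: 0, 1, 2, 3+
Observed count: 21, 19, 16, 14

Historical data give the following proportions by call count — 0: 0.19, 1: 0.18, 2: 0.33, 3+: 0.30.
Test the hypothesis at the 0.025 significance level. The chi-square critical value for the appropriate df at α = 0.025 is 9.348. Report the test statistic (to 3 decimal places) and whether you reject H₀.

12.224; reject

Expected counts E_i = n·p_i: 70×0.19 = 13.3, 70×0.18 = 12.6, 70×0.33 = 23.1, 70×0.30 = 21.
cat         O        E   (O−E)²/E
0          21     13.3     4.4579
1          19     12.6     3.2508
2          16     23.1     2.1823
3+         14       21     2.3333
Sum = 12.224
df = 3. Since 12.224 > 9.348, we reject H₀.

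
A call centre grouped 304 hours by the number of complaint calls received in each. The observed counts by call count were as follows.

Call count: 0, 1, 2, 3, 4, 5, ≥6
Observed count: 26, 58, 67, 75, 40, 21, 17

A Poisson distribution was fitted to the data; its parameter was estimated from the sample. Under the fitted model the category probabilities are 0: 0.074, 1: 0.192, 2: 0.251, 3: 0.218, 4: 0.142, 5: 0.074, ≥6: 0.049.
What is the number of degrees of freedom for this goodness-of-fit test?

5

There are k = 7 categories and 1 parameter estimated from the data, so df = 7 − 1 − 1 = 5.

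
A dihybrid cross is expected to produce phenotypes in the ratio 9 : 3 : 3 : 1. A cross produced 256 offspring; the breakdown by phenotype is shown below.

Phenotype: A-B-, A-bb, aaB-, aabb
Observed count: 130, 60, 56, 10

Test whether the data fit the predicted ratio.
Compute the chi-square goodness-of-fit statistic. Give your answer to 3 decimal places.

7.944

Ratio total = 16. Expected counts: 256×9/16 = 144, 256×3/16 = 48, 256×3/16 = 48, 256×1/16 = 16.
A-B-: (130 − 144)²/144 = 196/144 = 1.3611
A-bb: (60 − 48)²/48 = 144/48 = 3.0000
aaB-: (56 − 48)²/48 = 64/48 = 1.3333
aabb: (10 − 16)²/16 = 36/16 = 2.2500
Sum = 7.944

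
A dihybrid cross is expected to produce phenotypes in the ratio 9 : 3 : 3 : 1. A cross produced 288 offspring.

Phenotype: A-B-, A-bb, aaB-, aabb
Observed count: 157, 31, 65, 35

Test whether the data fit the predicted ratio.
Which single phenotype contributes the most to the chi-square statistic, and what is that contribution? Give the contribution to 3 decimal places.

Ratio total = 16. Expected counts: 288×9/16 = 162, 288×3/16 = 54, 288×3/16 = 54, 288×1/16 = 18.
cat         O        E   (O−E)²/E
A-B-      157      162     0.1543
A-bb       31       54     9.7963
aaB-       65       54     2.2407
aabb       35       18    16.0556
The largest term is for aabb: 16.056.

aabb, 16.056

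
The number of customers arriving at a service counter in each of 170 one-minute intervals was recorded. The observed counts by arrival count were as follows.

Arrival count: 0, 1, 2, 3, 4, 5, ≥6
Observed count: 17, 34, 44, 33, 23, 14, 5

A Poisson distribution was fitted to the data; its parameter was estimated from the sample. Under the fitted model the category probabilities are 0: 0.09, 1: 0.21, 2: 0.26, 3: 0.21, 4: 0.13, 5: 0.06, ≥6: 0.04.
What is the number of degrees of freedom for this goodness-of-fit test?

5

There are k = 7 categories and 1 parameter estimated from the data, so df = 7 − 1 − 1 = 5.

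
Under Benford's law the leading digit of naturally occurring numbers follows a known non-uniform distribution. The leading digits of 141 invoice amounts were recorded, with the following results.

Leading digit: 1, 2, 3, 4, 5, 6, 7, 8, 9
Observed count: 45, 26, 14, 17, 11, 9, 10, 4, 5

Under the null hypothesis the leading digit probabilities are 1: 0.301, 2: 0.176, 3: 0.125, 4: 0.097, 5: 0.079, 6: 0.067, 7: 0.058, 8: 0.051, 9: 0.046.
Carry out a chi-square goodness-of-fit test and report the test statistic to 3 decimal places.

3.949

Expected counts E_i = n·p_i: 141×0.301 = 42.441, 141×0.176 = 24.816, 141×0.125 = 17.625, 141×0.097 = 13.677, 141×0.079 = 11.139, 141×0.067 = 9.447, 141×0.058 = 8.178, 141×0.051 = 7.191, 141×0.046 = 6.486.
cat         O        E   (O−E)²/E
1          45   42.441     0.1543
2          26   24.816     0.0565
3          14   17.625     0.7456
4          17   13.677     0.8074
5          11   11.139     0.0017
6           9    9.447     0.0212
7          10    8.178     0.4059
8           4    7.191     1.4160
9           5    6.486     0.3405
Sum = 3.949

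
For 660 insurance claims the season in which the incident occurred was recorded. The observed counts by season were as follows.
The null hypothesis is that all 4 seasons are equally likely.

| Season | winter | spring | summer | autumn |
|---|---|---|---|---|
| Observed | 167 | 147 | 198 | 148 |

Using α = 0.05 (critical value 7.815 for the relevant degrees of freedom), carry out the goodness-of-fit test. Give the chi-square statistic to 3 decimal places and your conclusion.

Expected count for each of the 4 categories: 660/4 = 165.
cat         O        E   (O−E)²/E
winter    167      165     0.0242
spring    147      165     1.9636
summer    198      165     6.6000
autumn    148      165     1.7515
Sum = 10.339
df = 3. Since 10.339 > 7.815, we reject H₀.

10.339; reject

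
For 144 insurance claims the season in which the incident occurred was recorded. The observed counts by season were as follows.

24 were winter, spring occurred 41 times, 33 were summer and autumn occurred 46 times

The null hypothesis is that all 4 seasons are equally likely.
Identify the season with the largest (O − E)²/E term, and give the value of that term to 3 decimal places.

Under H₀ each category has probability 1/4, so each expected count is 144/4 = 36.
cat         O        E   (O−E)²/E
winter     24       36     4.0000
spring     41       36     0.6944
summer     33       36     0.2500
autumn     46       36     2.7778
The largest term is for winter: 4.000.

winter, 4.000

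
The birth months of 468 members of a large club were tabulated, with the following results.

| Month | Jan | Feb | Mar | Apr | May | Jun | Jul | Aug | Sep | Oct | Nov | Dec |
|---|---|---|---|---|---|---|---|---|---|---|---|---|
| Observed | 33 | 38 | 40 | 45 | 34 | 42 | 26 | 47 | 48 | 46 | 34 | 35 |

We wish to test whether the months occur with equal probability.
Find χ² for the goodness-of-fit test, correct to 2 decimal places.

Under H₀ each category has probability 1/12, so each expected count is 468/12 = 39.
χ² = (33−39)²/39 + (38−39)²/39 + (40−39)²/39 + (45−39)²/39 + (34−39)²/39 + (42−39)²/39 + (26−39)²/39 + (47−39)²/39 + (48−39)²/39 + (46−39)²/39 + (34−39)²/39 + (35−39)²/39
   = 0.923 + 0.026 + 0.026 + 0.923 + 0.641 + 0.231 + 4.333 + 1.641 + 2.077 + 1.256 + 0.641 + 0.410
Sum = 13.13

13.13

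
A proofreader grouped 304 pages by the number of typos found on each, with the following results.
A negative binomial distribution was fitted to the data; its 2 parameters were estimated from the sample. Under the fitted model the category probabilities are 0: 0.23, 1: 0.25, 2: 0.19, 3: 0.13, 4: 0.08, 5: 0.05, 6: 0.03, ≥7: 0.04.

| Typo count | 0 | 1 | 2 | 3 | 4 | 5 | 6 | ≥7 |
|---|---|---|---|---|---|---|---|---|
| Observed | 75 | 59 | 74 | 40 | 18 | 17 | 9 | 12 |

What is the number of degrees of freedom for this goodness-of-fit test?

There are k = 8 categories and 2 parameters estimated from the data, so df = 8 − 1 − 2 = 5.

5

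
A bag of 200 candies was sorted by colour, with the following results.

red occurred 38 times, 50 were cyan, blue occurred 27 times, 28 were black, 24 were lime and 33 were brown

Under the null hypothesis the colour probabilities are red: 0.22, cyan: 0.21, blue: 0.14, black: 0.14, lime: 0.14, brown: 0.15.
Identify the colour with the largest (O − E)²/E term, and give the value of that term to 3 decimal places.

cyan, 1.524

Expected counts E_i = n·p_i: 200×0.22 = 44, 200×0.21 = 42, 200×0.14 = 28, 200×0.14 = 28, 200×0.14 = 28, 200×0.15 = 30.
cat         O        E   (O−E)²/E
red        38       44     0.8182
cyan       50       42     1.5238
blue       27       28     0.0357
black      28       28     0.0000
lime       24       28     0.5714
brown      33       30     0.3000
The largest term is for cyan: 1.524.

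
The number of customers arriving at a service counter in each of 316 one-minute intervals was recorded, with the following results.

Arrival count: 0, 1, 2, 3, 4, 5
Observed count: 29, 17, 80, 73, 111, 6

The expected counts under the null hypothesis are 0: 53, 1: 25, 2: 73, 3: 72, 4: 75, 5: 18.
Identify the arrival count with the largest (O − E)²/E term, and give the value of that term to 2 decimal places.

cat         O        E   (O−E)²/E
0          29       53     10.868
1          17       25      2.560
2          80       73      0.671
3          73       72      0.014
4         111       75     17.280
5           6       18      8.000
The largest term is for 4: 17.28.

4, 17.28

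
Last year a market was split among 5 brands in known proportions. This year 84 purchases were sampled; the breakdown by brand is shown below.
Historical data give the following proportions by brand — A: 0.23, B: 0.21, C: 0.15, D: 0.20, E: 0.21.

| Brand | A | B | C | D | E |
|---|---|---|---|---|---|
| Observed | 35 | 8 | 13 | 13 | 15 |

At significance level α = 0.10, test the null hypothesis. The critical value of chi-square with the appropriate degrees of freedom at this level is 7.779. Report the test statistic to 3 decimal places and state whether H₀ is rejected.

19.261; reject

Expected counts E_i = n·p_i: 84×0.23 = 19.32, 84×0.21 = 17.64, 84×0.15 = 12.6, 84×0.20 = 16.8, 84×0.21 = 17.64.
A: (35 − 19.32)²/19.32 = 245.8624/19.32 = 12.7258
B: (8 − 17.64)²/17.64 = 92.9296/17.64 = 5.2681
C: (13 − 12.6)²/12.6 = 0.16/12.6 = 0.0127
D: (13 − 16.8)²/16.8 = 14.44/16.8 = 0.8595
E: (15 − 17.64)²/17.64 = 6.9696/17.64 = 0.3951
Sum = 19.261
df = 4. Since 19.261 > 7.779, we reject H₀.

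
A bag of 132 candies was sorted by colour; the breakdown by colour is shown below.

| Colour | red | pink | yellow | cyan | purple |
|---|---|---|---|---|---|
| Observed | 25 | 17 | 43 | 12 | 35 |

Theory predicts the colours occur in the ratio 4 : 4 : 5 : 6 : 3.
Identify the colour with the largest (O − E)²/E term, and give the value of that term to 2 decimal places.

purple, 16.06

Ratio total = 22. Expected counts: 132×4/22 = 24, 132×4/22 = 24, 132×5/22 = 30, 132×6/22 = 36, 132×3/22 = 18.
cat         O        E   (O−E)²/E
red        25       24      0.042
pink       17       24      2.042
yellow     43       30      5.633
cyan       12       36     16.000
purple     35       18     16.056
The largest term is for purple: 16.06.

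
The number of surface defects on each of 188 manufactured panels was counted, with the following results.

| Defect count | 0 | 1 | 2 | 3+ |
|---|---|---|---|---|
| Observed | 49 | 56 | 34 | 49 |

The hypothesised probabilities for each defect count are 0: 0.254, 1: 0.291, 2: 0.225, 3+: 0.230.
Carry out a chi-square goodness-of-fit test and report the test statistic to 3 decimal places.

2.459

Expected counts E_i = n·p_i: 188×0.254 = 47.752, 188×0.291 = 54.708, 188×0.225 = 42.3, 188×0.230 = 43.24.
χ² = (49−47.752)²/47.752 + (56−54.708)²/54.708 + (34−42.3)²/42.3 + (49−43.24)²/43.24
   = 0.0326 + 0.0305 + 1.6286 + 0.7673
Sum = 2.459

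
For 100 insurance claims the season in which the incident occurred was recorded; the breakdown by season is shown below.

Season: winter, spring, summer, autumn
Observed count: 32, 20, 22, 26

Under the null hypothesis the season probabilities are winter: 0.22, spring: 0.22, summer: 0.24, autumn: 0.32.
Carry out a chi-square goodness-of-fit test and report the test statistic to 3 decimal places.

6.019

Expected counts E_i = n·p_i: 100×0.22 = 22, 100×0.22 = 22, 100×0.24 = 24, 100×0.32 = 32.
winter: (32 − 22)²/22 = 100/22 = 4.5455
spring: (20 − 22)²/22 = 4/22 = 0.1818
summer: (22 − 24)²/24 = 4/24 = 0.1667
autumn: (26 − 32)²/32 = 36/32 = 1.1250
Sum = 6.019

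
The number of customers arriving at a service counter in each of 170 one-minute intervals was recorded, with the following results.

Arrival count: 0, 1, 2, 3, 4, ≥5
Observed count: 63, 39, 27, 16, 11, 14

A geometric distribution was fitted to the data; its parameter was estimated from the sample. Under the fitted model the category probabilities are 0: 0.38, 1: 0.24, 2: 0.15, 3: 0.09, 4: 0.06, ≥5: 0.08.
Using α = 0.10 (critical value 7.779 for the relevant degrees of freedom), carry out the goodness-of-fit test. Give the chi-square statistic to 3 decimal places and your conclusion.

Expected counts E_i = n·p_i: 170×0.38 = 64.6, 170×0.24 = 40.8, 170×0.15 = 25.5, 170×0.09 = 15.3, 170×0.06 = 10.2, 170×0.08 = 13.6.
0: (63 − 64.6)²/64.6 = 2.56/64.6 = 0.0396
1: (39 − 40.8)²/40.8 = 3.24/40.8 = 0.0794
2: (27 − 25.5)²/25.5 = 2.25/25.5 = 0.0882
3: (16 − 15.3)²/15.3 = 0.49/15.3 = 0.0320
4: (11 − 10.2)²/10.2 = 0.64/10.2 = 0.0627
≥5: (14 − 13.6)²/13.6 = 0.16/13.6 = 0.0118
Sum = 0.314
df = 4. Since 0.314 < 7.779, we do not reject H₀.

0.314; do not reject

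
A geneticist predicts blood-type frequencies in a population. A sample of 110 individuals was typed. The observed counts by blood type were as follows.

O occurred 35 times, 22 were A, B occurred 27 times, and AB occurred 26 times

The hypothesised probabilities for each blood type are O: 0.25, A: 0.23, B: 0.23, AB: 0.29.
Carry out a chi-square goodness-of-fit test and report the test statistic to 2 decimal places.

Expected counts E_i = n·p_i: 110×0.25 = 27.5, 110×0.23 = 25.3, 110×0.23 = 25.3, 110×0.29 = 31.9.
χ² = (35−27.5)²/27.5 + (22−25.3)²/25.3 + (27−25.3)²/25.3 + (26−31.9)²/31.9
   = 2.045 + 0.430 + 0.114 + 1.091
Sum = 3.68

3.68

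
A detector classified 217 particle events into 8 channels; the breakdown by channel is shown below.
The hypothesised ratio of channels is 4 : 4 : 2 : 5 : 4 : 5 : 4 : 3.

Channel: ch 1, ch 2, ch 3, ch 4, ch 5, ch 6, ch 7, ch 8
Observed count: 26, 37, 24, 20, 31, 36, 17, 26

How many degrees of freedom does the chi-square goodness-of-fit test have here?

There are k = 8 categories and no parameters were estimated from the data, so df = 8 − 1 = 7.

7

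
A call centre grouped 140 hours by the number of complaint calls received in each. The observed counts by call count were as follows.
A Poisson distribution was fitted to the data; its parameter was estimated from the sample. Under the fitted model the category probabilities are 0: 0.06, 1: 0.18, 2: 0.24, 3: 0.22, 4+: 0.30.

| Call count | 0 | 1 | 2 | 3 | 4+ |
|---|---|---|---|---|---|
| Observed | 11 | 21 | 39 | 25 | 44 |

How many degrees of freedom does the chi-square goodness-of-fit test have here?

3

There are k = 5 categories and 1 parameter estimated from the data, so df = 5 − 1 − 1 = 3.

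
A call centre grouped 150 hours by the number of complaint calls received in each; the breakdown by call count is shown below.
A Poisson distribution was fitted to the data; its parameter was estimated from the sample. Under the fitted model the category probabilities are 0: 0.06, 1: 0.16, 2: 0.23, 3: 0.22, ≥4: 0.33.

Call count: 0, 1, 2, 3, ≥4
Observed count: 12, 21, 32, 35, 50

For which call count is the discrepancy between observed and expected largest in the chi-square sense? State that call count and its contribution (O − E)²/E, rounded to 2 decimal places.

Expected counts E_i = n·p_i: 150×0.06 = 9, 150×0.16 = 24, 150×0.23 = 34.5, 150×0.22 = 33, 150×0.33 = 49.5.
χ² = (12−9)²/9 + (21−24)²/24 + (32−34.5)²/34.5 + (35−33)²/33 + (50−49.5)²/49.5
   = 1.000 + 0.375 + 0.181 + 0.121 + 0.005
The largest term is for 0: 1.00.

0, 1.00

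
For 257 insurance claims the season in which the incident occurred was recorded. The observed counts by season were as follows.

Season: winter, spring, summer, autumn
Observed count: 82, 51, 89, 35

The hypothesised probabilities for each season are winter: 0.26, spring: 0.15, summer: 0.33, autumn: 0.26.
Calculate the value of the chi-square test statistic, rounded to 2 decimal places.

22.83

Expected counts E_i = n·p_i: 257×0.26 = 66.82, 257×0.15 = 38.55, 257×0.33 = 84.81, 257×0.26 = 66.82.
χ² = (82−66.82)²/66.82 + (51−38.55)²/38.55 + (89−84.81)²/84.81 + (35−66.82)²/66.82
   = 3.449 + 4.021 + 0.207 + 15.153
Sum = 22.83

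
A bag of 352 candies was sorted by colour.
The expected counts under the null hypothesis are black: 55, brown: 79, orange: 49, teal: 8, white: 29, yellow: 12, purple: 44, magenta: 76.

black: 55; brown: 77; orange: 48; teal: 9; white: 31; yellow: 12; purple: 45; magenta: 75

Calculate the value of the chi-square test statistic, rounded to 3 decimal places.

0.370

black: (55 − 55)²/55 = 0/55 = 0.0000
brown: (77 − 79)²/79 = 4/79 = 0.0506
orange: (48 − 49)²/49 = 1/49 = 0.0204
teal: (9 − 8)²/8 = 1/8 = 0.1250
white: (31 − 29)²/29 = 4/29 = 0.1379
yellow: (12 − 12)²/12 = 0/12 = 0.0000
purple: (45 − 44)²/44 = 1/44 = 0.0227
magenta: (75 − 76)²/76 = 1/76 = 0.0132
Sum = 0.370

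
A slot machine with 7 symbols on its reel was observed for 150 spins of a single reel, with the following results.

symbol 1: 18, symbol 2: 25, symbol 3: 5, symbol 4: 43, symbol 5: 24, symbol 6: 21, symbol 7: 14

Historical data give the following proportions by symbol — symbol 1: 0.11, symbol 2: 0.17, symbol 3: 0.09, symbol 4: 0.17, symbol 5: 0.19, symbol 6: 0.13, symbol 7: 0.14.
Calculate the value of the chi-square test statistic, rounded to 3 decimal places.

20.667

Expected counts E_i = n·p_i: 150×0.11 = 16.5, 150×0.17 = 25.5, 150×0.09 = 13.5, 150×0.17 = 25.5, 150×0.19 = 28.5, 150×0.13 = 19.5, 150×0.14 = 21.
χ² = (18−16.5)²/16.5 + (25−25.5)²/25.5 + (5−13.5)²/13.5 + (43−25.5)²/25.5 + (24−28.5)²/28.5 + (21−19.5)²/19.5 + (14−21)²/21
   = 0.1364 + 0.0098 + 5.3519 + 12.0098 + 0.7105 + 0.1154 + 2.3333
Sum = 20.667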